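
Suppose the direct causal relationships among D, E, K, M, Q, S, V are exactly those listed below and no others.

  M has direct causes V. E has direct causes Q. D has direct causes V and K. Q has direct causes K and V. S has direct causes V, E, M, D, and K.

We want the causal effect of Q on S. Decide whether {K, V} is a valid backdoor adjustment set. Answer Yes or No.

Backdoor paths from Q to S (paths whose first edge points into Q):
  P1: Q <- V -> M -> S
  P2: Q <- V -> D <- K -> S
  P3: Q <- V -> D -> S
  P4: Q <- V -> S
  P5: Q <- K -> D <- V -> M -> S
  P6: Q <- K -> D <- V -> S
  P7: Q <- K -> D -> S
  P8: Q <- K -> S
Condition 1 (no descendant of Q in the set): holds — descendants of Q are {E, S}; none are in {K, V}.
Condition 2 (every backdoor path blocked by {K, V}):
  P1: blocked at fork node V ∈ conditioning set.
  P2: blocked at fork node V ∈ conditioning set.
  P3: blocked at fork node V ∈ conditioning set.
  P4: blocked at fork node V ∈ conditioning set.
  P5: blocked at fork node K ∈ conditioning set.
  P6: blocked at fork node K ∈ conditioning set.
  P7: blocked at fork node K ∈ conditioning set.
  P8: blocked at fork node K ∈ conditioning set.
{K, V} satisfies the backdoor criterion.

Yes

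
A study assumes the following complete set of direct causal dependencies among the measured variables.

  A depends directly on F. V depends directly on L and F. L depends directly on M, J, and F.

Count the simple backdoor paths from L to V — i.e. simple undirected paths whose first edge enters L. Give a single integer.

A backdoor path from L to V is any simple undirected path whose first edge points into L (i.e. leaves L via a parent).
Parents of L: {F, J, M}.
Enumerating:
  P1: L <- F -> V
That exhausts the simple backdoor paths. Count: 1.

1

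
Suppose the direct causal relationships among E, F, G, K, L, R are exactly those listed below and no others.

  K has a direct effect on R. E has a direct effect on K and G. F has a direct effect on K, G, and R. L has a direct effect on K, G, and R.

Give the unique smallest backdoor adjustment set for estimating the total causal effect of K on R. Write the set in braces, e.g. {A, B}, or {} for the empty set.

{F, L}

Variables eligible for adjustment (non-descendants of K, excluding K and R): {E, F, G, L}.
Backdoor paths from K to R:
  P1: K <- E -> G <- L -> R
  P2: K <- E -> G <- F -> R
  P3: K <- L -> G <- F -> R
  P4: K <- L -> R
  P5: K <- F -> G <- L -> R
  P6: K <- F -> R
The empty set is not sufficient: P4 (K <- L -> R) has no collider blocking it and no conditioned non-collider, so it is open.
Try {F, L}:
  P1: blocked at collider G (neither it nor any descendant is in the conditioning set).
  P2: blocked at collider G (neither it nor any descendant is in the conditioning set).
  P3: blocked at fork node L ∈ conditioning set.
  P4: blocked at fork node L ∈ conditioning set.
  P5: blocked at fork node F ∈ conditioning set.
  P6: blocked at fork node F ∈ conditioning set.
{F, L} contains no descendant of K and blocks every backdoor path.
Every element of {F, L} is needed (dropping F leaves P6 open; dropping L leaves P4 open), so no proper subset is valid.
Among all size-2 subsets of the eligible variables, only {F, L} blocks every backdoor path, so it is the unique smallest valid adjustment set.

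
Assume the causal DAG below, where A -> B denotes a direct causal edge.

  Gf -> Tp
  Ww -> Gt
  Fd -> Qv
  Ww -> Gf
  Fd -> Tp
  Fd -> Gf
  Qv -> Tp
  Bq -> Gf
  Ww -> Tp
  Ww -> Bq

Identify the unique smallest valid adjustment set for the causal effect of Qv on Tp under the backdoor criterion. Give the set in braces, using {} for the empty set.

{Fd}

Variables eligible for adjustment (non-descendants of Qv, excluding Qv and Tp): {Bq, Fd, Gf, Gt, Ww}.
Backdoor paths from Qv to Tp:
  P1: Qv <- Fd -> Gf <- Ww -> Tp
  P2: Qv <- Fd -> Gf <- Bq <- Ww -> Tp
  P3: Qv <- Fd -> Gf -> Tp
  P4: Qv <- Fd -> Tp
The empty set is not sufficient: P3 (Qv <- Fd -> Gf -> Tp) has no collider blocking it and no conditioned non-collider, so it is open.
Try {Fd}:
  P1: blocked at fork node Fd ∈ conditioning set.
  P2: blocked at fork node Fd ∈ conditioning set.
  P3: blocked at fork node Fd ∈ conditioning set.
  P4: blocked at fork node Fd ∈ conditioning set.
{Fd} contains no descendant of Qv and blocks every backdoor path.
No other singleton works — e.g. {Ww} leaves P3 open — so {Fd} is the unique smallest valid adjustment set.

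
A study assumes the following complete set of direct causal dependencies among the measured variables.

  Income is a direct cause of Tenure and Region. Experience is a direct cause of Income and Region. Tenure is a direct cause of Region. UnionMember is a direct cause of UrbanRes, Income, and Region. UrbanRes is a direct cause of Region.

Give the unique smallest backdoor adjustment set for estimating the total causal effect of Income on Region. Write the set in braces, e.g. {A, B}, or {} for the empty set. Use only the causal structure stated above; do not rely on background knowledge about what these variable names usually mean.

{Experience, UnionMember}

Variables eligible for adjustment (non-descendants of Income, excluding Income and Region): {Experience, UnionMember, UrbanRes}.
Backdoor paths from Income to Region:
  P1: Income <- UnionMember -> UrbanRes -> Region
  P2: Income <- UnionMember -> Region
  P3: Income <- Experience -> Region
The empty set is not sufficient: P1 (Income <- UnionMember -> UrbanRes -> Region) has no collider blocking it and no conditioned non-collider, so it is open.
Try {Experience, UnionMember}:
  P1: blocked at fork node UnionMember ∈ conditioning set.
  P2: blocked at fork node UnionMember ∈ conditioning set.
  P3: blocked at fork node Experience ∈ conditioning set.
{Experience, UnionMember} contains no descendant of Income and blocks every backdoor path.
Every element of {Experience, UnionMember} is needed (dropping Experience leaves P3 open; dropping UnionMember leaves P1 open), so no proper subset is valid.
Among all size-2 subsets of the eligible variables, only {Experience, UnionMember} blocks every backdoor path, so it is the unique smallest valid adjustment set.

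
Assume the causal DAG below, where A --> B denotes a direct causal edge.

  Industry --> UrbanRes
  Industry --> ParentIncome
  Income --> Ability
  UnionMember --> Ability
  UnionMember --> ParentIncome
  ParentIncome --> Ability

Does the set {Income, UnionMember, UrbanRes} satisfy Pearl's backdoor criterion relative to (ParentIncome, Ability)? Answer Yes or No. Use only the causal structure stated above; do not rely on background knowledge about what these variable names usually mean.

Backdoor paths from ParentIncome to Ability (paths whose first edge points into ParentIncome):
  P1: ParentIncome <- UnionMember -> Ability
Condition 1 (no descendant of ParentIncome in the set): holds — descendants of ParentIncome are {Ability}; none are in {Income, UnionMember, UrbanRes}.
Condition 2 (every backdoor path blocked by {Income, UnionMember, UrbanRes}):
  P1: blocked at fork node UnionMember ∈ conditioning set.
{Income, UnionMember, UrbanRes} satisfies the backdoor criterion.

Yes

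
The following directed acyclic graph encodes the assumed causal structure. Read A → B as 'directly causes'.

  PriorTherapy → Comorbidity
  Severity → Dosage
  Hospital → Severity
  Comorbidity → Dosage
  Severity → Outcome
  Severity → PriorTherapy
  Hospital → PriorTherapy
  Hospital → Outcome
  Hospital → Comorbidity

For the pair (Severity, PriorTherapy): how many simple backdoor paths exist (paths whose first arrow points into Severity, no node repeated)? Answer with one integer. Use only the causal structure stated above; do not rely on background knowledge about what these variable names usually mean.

2

A backdoor path from Severity to PriorTherapy is any simple undirected path whose first edge points into Severity (i.e. leaves Severity via a parent).
Parents of Severity: {Hospital}.
Enumerating:
  P1: Severity <- Hospital -> PriorTherapy
  P2: Severity <- Hospital -> Comorbidity <- PriorTherapy
That exhausts the simple backdoor paths. Count: 2.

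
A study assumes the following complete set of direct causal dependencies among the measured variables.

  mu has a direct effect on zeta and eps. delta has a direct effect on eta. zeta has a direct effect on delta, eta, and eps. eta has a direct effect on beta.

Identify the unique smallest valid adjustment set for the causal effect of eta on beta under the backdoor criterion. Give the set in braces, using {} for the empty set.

Variables eligible for adjustment (non-descendants of eta, excluding eta and beta): {delta, eps, mu, zeta}.
Backdoor paths from eta to beta:
  (none)
With no backdoor paths the empty set already satisfies the criterion, and it is trivially minimal.

{}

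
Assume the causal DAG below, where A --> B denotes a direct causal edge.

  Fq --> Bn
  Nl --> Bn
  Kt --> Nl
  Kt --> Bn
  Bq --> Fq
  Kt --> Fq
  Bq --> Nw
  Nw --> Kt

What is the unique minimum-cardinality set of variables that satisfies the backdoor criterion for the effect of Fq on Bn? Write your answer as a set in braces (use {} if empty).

{Kt}

Variables eligible for adjustment (non-descendants of Fq, excluding Fq and Bn): {Bq, Kt, Nl, Nw}.
Backdoor paths from Fq to Bn:
  P1: Fq <- Bq -> Nw -> Kt -> Nl -> Bn
  P2: Fq <- Bq -> Nw -> Kt -> Bn
  P3: Fq <- Kt -> Nl -> Bn
  P4: Fq <- Kt -> Bn
The empty set is not sufficient: P1 (Fq <- Bq -> Nw -> Kt -> Nl -> Bn) has no collider blocking it and no conditioned non-collider, so it is open.
Try {Kt}:
  P1: blocked at chain node Kt ∈ conditioning set.
  P2: blocked at chain node Kt ∈ conditioning set.
  P3: blocked at fork node Kt ∈ conditioning set.
  P4: blocked at fork node Kt ∈ conditioning set.
{Kt} contains no descendant of Fq and blocks every backdoor path.
No other singleton works — e.g. {Bq} leaves P3 open — so {Kt} is the unique smallest valid adjustment set.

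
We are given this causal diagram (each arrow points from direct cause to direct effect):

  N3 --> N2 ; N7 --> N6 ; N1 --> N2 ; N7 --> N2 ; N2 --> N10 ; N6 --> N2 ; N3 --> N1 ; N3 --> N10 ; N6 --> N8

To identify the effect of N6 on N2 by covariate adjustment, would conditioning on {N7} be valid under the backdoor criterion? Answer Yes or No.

Yes

Backdoor paths from N6 to N2 (paths whose first edge points into N6):
  P1: N6 <- N7 -> N2
Condition 1 (no descendant of N6 in the set): holds — descendants of N6 are {N10, N2, N8}; none are in {N7}.
Condition 2 (every backdoor path blocked by {N7}):
  P1: blocked at fork node N7 ∈ conditioning set.
{N7} satisfies the backdoor criterion.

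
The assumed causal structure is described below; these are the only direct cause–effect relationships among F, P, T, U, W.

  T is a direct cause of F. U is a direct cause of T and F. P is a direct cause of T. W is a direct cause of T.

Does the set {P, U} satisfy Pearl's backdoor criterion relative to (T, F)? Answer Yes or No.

Yes

Backdoor paths from T to F (paths whose first edge points into T):
  P1: T <- U -> F
Condition 1 (no descendant of T in the set): holds — descendants of T are {F}; none are in {P, U}.
Condition 2 (every backdoor path blocked by {P, U}):
  P1: blocked at fork node U ∈ conditioning set.
{P, U} satisfies the backdoor criterion.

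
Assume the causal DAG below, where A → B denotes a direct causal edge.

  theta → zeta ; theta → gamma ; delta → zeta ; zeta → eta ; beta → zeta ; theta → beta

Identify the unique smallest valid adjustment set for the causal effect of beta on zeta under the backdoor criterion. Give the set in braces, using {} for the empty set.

Variables eligible for adjustment (non-descendants of beta, excluding beta and zeta): {delta, gamma, theta}.
Backdoor paths from beta to zeta:
  P1: beta <- theta -> zeta
The empty set is not sufficient: P1 (beta <- theta -> zeta) has no collider blocking it and no conditioned non-collider, so it is open.
Try {theta}:
  P1: blocked at fork node theta ∈ conditioning set.
{theta} contains no descendant of beta and blocks every backdoor path.
No other singleton works — e.g. {delta} leaves P1 open — so {theta} is the unique smallest valid adjustment set.

{theta}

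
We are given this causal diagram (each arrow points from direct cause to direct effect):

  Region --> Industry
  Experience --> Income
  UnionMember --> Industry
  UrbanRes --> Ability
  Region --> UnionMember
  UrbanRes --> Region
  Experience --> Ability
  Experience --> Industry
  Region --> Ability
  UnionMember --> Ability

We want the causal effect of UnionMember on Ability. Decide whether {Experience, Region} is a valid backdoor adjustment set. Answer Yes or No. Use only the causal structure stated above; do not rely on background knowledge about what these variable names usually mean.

Backdoor paths from UnionMember to Ability (paths whose first edge points into UnionMember):
  P1: UnionMember <- Region <- UrbanRes -> Ability
  P2: UnionMember <- Region -> Industry <- Experience -> Ability
  P3: UnionMember <- Region -> Ability
Condition 1 (no descendant of UnionMember in the set): holds — descendants of UnionMember are {Ability, Industry}; none are in {Experience, Region}.
Condition 2 (every backdoor path blocked by {Experience, Region}):
  P1: blocked at chain node Region ∈ conditioning set.
  P2: blocked at fork node Region ∈ conditioning set.
  P3: blocked at fork node Region ∈ conditioning set.
{Experience, Region} satisfies the backdoor criterion.

Yes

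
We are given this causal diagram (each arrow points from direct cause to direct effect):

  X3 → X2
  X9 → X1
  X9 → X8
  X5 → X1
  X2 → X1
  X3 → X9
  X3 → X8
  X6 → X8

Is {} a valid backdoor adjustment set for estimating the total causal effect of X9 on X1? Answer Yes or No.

No

Backdoor paths from X9 to X1 (paths whose first edge points into X9):
  P1: X9 <- X3 -> X2 -> X1
Condition 1 (no descendant of X9 in the set): holds — descendants of X9 are {X1, X8}; none are in {}.
Condition 2 (every backdoor path blocked by {}):
  P1: open — no interior node is in the conditioning set.
{} does not satisfy the backdoor criterion.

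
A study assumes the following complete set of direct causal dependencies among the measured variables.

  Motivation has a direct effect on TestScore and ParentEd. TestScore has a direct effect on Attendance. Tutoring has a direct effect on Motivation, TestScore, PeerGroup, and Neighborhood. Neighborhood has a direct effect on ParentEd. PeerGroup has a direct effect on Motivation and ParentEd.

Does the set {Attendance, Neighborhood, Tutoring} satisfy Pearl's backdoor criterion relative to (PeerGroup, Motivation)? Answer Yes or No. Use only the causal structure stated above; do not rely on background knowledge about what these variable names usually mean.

Backdoor paths from PeerGroup to Motivation (paths whose first edge points into PeerGroup):
  P1: PeerGroup <- Tutoring -> Neighborhood -> ParentEd <- Motivation
  P2: PeerGroup <- Tutoring -> Motivation
  P3: PeerGroup <- Tutoring -> TestScore <- Motivation
Condition 1 (no descendant of PeerGroup in the set): FAILS — Attendance is a descendant of PeerGroup.
Condition 2 (every backdoor path blocked by {Attendance, Neighborhood, Tutoring}):
  P1: blocked at fork node Tutoring ∈ conditioning set.
  P2: blocked at fork node Tutoring ∈ conditioning set.
  P3: blocked at fork node Tutoring ∈ conditioning set.
{Attendance, Neighborhood, Tutoring} does not satisfy the backdoor criterion.

No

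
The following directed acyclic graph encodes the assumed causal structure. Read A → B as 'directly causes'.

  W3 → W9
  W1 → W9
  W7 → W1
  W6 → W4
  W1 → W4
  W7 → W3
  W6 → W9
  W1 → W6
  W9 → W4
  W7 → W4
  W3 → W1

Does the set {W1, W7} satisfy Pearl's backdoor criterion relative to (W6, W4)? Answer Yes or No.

Backdoor paths from W6 to W4 (paths whose first edge points into W6):
  P1: W6 <- W1 <- W7 -> W3 -> W9 -> W4
  P2: W6 <- W1 <- W7 -> W4
  P3: W6 <- W1 <- W3 <- W7 -> W4
  P4: W6 <- W1 <- W3 -> W9 -> W4
  P5: W6 <- W1 -> W9 <- W3 <- W7 -> W4
  P6: W6 <- W1 -> W9 -> W4
  P7: W6 <- W1 -> W4
Condition 1 (no descendant of W6 in the set): holds — descendants of W6 are {W4, W9}; none are in {W1, W7}.
Condition 2 (every backdoor path blocked by {W1, W7}):
  P1: blocked at chain node W1 ∈ conditioning set.
  P2: blocked at chain node W1 ∈ conditioning set.
  P3: blocked at chain node W1 ∈ conditioning set.
  P4: blocked at chain node W1 ∈ conditioning set.
  P5: blocked at fork node W1 ∈ conditioning set.
  P6: blocked at fork node W1 ∈ conditioning set.
  P7: blocked at fork node W1 ∈ conditioning set.
{W1, W7} satisfies the backdoor criterion.

Yes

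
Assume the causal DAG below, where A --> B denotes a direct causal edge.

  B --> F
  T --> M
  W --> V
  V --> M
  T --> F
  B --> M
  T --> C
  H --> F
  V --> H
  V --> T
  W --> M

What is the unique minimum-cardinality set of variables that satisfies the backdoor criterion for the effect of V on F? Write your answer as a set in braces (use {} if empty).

{}

Variables eligible for adjustment (non-descendants of V, excluding V and F): {B, W}.
Backdoor paths from V to F:
  P1: V <- W -> M <- T -> F
  P2: V <- W -> M <- B -> F
Each backdoor path contains an unconditioned collider, so every path is already blocked with the empty conditioning set:
  P1: blocked at collider M (neither it nor any descendant is in the conditioning set).
  P2: blocked at collider M (neither it nor any descendant is in the conditioning set).
The empty set is therefore the unique smallest valid set.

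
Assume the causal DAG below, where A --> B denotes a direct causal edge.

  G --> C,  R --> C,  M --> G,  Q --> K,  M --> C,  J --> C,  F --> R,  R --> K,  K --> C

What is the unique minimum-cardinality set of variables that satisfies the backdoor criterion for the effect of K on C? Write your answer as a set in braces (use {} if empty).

Variables eligible for adjustment (non-descendants of K, excluding K and C): {F, G, J, M, Q, R}.
Backdoor paths from K to C:
  P1: K <- R -> C
The empty set is not sufficient: P1 (K <- R -> C) has no collider blocking it and no conditioned non-collider, so it is open.
Try {R}:
  P1: blocked at fork node R ∈ conditioning set.
{R} contains no descendant of K and blocks every backdoor path.
No other singleton works — e.g. {Q} leaves P1 open — so {R} is the unique smallest valid adjustment set.

{R}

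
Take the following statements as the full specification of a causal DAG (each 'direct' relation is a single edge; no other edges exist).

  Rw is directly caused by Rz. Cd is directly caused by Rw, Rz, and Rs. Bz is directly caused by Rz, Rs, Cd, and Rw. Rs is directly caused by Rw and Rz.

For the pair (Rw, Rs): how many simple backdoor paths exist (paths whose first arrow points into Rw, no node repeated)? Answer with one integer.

A backdoor path from Rw to Rs is any simple undirected path whose first edge points into Rw (i.e. leaves Rw via a parent).
Parents of Rw: {Rz}.
Enumerating:
  P1: Rw <- Rz -> Rs
  P2: Rw <- Rz -> Cd <- Rs
  P3: Rw <- Rz -> Cd -> Bz <- Rs
  P4: Rw <- Rz -> Bz <- Rs
  P5: Rw <- Rz -> Bz <- Cd <- Rs
That exhausts the simple backdoor paths. Count: 5.

5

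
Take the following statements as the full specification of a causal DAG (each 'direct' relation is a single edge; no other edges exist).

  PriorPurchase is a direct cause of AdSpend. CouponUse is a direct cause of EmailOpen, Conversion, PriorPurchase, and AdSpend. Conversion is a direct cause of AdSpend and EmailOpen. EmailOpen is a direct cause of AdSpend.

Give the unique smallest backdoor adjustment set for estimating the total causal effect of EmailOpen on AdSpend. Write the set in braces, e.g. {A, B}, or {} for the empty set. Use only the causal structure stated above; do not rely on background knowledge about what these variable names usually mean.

Variables eligible for adjustment (non-descendants of EmailOpen, excluding EmailOpen and AdSpend): {Conversion, CouponUse, PriorPurchase}.
Backdoor paths from EmailOpen to AdSpend:
  P1: EmailOpen <- CouponUse -> Conversion -> AdSpend
  P2: EmailOpen <- CouponUse -> PriorPurchase -> AdSpend
  P3: EmailOpen <- CouponUse -> AdSpend
  P4: EmailOpen <- Conversion <- CouponUse -> PriorPurchase -> AdSpend
  P5: EmailOpen <- Conversion <- CouponUse -> AdSpend
  P6: EmailOpen <- Conversion -> AdSpend
The empty set is not sufficient: P1 (EmailOpen <- CouponUse -> Conversion -> AdSpend) has no collider blocking it and no conditioned non-collider, so it is open.
Try {Conversion, CouponUse}:
  P1: blocked at fork node CouponUse ∈ conditioning set.
  P2: blocked at fork node CouponUse ∈ conditioning set.
  P3: blocked at fork node CouponUse ∈ conditioning set.
  P4: blocked at chain node Conversion ∈ conditioning set.
  P5: blocked at chain node Conversion ∈ conditioning set.
  P6: blocked at fork node Conversion ∈ conditioning set.
{Conversion, CouponUse} contains no descendant of EmailOpen and blocks every backdoor path.
Every element of {Conversion, CouponUse} is needed (dropping Conversion leaves P6 open; dropping CouponUse leaves P2 open), so no proper subset is valid.
Among all size-2 subsets of the eligible variables, only {Conversion, CouponUse} blocks every backdoor path, so it is the unique smallest valid adjustment set.

{Conversion, CouponUse}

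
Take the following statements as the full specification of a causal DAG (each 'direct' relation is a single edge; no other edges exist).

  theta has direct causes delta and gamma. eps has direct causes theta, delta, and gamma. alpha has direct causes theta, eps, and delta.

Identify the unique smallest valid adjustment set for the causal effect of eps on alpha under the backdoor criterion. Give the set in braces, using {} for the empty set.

Variables eligible for adjustment (non-descendants of eps, excluding eps and alpha): {delta, gamma, theta}.
Backdoor paths from eps to alpha:
  P1: eps <- delta -> theta -> alpha
  P2: eps <- delta -> alpha
  P3: eps <- gamma -> theta <- delta -> alpha
  P4: eps <- gamma -> theta -> alpha
  P5: eps <- theta <- delta -> alpha
  P6: eps <- theta -> alpha
The empty set is not sufficient: P1 (eps <- delta -> theta -> alpha) has no collider blocking it and no conditioned non-collider, so it is open.
Try {delta, theta}:
  P1: blocked at fork node delta ∈ conditioning set.
  P2: blocked at fork node delta ∈ conditioning set.
  P3: blocked at fork node delta ∈ conditioning set.
  P4: blocked at chain node theta ∈ conditioning set.
  P5: blocked at chain node theta ∈ conditioning set.
  P6: blocked at fork node theta ∈ conditioning set.
{delta, theta} contains no descendant of eps and blocks every backdoor path.
Every element of {delta, theta} is needed (dropping delta leaves P2 open; dropping theta leaves P4 open), so no proper subset is valid.
Among all size-2 subsets of the eligible variables, only {delta, theta} blocks every backdoor path, so it is the unique smallest valid adjustment set.

{delta, theta}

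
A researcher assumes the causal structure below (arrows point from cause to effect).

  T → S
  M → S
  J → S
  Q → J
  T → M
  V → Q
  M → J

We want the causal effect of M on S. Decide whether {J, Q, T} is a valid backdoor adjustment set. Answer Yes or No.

No

Backdoor paths from M to S (paths whose first edge points into M):
  P1: M <- T -> S
Condition 1 (no descendant of M in the set): FAILS — J is a descendant of M.
Condition 2 (every backdoor path blocked by {J, Q, T}):
  P1: blocked at fork node T ∈ conditioning set.
{J, Q, T} does not satisfy the backdoor criterion.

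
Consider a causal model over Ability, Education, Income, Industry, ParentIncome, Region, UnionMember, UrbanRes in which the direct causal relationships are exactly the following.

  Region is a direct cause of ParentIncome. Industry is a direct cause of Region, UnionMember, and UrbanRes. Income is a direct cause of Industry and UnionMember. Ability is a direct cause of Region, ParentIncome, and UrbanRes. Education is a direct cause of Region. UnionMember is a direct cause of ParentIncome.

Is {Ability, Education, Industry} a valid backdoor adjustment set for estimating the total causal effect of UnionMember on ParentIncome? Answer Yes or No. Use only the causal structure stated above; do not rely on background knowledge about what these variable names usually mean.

Backdoor paths from UnionMember to ParentIncome (paths whose first edge points into UnionMember):
  P1: UnionMember <- Income -> Industry -> UrbanRes <- Ability -> Region -> ParentIncome
  P2: UnionMember <- Income -> Industry -> UrbanRes <- Ability -> ParentIncome
  P3: UnionMember <- Income -> Industry -> Region <- Ability -> ParentIncome
  P4: UnionMember <- Income -> Industry -> Region -> ParentIncome
  P5: UnionMember <- Industry -> UrbanRes <- Ability -> Region -> ParentIncome
  P6: UnionMember <- Industry -> UrbanRes <- Ability -> ParentIncome
  P7: UnionMember <- Industry -> Region <- Ability -> ParentIncome
  P8: UnionMember <- Industry -> Region -> ParentIncome
Condition 1 (no descendant of UnionMember in the set): holds — descendants of UnionMember are {ParentIncome}; none are in {Ability, Education, Industry}.
Condition 2 (every backdoor path blocked by {Ability, Education, Industry}):
  P1: blocked at chain node Industry ∈ conditioning set.
  P2: blocked at chain node Industry ∈ conditioning set.
  P3: blocked at chain node Industry ∈ conditioning set.
  P4: blocked at chain node Industry ∈ conditioning set.
  P5: blocked at fork node Industry ∈ conditioning set.
  P6: blocked at fork node Industry ∈ conditioning set.
  P7: blocked at fork node Industry ∈ conditioning set.
  P8: blocked at fork node Industry ∈ conditioning set.
{Ability, Education, Industry} satisfies the backdoor criterion.

Yes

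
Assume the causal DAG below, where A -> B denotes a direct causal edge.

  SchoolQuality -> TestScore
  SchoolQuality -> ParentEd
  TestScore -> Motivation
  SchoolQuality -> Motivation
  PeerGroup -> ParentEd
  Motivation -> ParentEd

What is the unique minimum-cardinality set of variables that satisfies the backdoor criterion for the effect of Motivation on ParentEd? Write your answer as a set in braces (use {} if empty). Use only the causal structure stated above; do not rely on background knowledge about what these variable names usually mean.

Variables eligible for adjustment (non-descendants of Motivation, excluding Motivation and ParentEd): {PeerGroup, SchoolQuality, TestScore}.
Backdoor paths from Motivation to ParentEd:
  P1: Motivation <- SchoolQuality -> ParentEd
  P2: Motivation <- TestScore <- SchoolQuality -> ParentEd
The empty set is not sufficient: P1 (Motivation <- SchoolQuality -> ParentEd) has no collider blocking it and no conditioned non-collider, so it is open.
Try {SchoolQuality}:
  P1: blocked at fork node SchoolQuality ∈ conditioning set.
  P2: blocked at fork node SchoolQuality ∈ conditioning set.
{SchoolQuality} contains no descendant of Motivation and blocks every backdoor path.
No other singleton works — e.g. {PeerGroup} leaves P1 open — so {SchoolQuality} is the unique smallest valid adjustment set.

{SchoolQuality}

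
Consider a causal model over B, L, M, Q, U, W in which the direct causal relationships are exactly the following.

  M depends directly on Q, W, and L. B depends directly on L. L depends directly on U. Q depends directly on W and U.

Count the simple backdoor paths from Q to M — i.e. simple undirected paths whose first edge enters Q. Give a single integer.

A backdoor path from Q to M is any simple undirected path whose first edge points into Q (i.e. leaves Q via a parent).
Parents of Q: {U, W}.
Enumerating:
  P1: Q <- U -> L -> M
  P2: Q <- W -> M
That exhausts the simple backdoor paths. Count: 2.

2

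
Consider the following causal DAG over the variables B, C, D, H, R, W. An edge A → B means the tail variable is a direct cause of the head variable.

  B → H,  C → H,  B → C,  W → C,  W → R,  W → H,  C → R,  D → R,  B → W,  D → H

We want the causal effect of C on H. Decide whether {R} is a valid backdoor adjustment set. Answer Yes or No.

Backdoor paths from C to H (paths whose first edge points into C):
  P1: C <- B -> W -> R <- D -> H
  P2: C <- B -> W -> H
  P3: C <- B -> H
  P4: C <- W <- B -> H
  P5: C <- W -> R <- D -> H
  P6: C <- W -> H
Condition 1 (no descendant of C in the set): FAILS — R is a descendant of C.
Condition 2 (every backdoor path blocked by {R}):
  P1: open — collider(s) R are conditioned on (or have a conditioned descendant) and no non-collider on the path is in the set.
  P2: open — no interior node is in the conditioning set.
  P3: open — no interior node is in the conditioning set.
  P4: open — no interior node is in the conditioning set.
  P5: open — collider(s) R are conditioned on (or have a conditioned descendant) and no non-collider on the path is in the set.
  P6: open — no interior node is in the conditioning set.
{R} does not satisfy the backdoor criterion.

No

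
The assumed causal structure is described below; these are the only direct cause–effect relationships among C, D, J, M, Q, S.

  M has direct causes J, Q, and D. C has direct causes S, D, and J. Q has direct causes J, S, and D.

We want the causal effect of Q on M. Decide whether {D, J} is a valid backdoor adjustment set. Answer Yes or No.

Yes

Backdoor paths from Q to M (paths whose first edge points into Q):
  P1: Q <- S -> C <- J -> M
  P2: Q <- S -> C <- D -> M
  P3: Q <- J -> C <- D -> M
  P4: Q <- J -> M
  P5: Q <- D -> C <- J -> M
  P6: Q <- D -> M
Condition 1 (no descendant of Q in the set): holds — descendants of Q are {M}; none are in {D, J}.
Condition 2 (every backdoor path blocked by {D, J}):
  P1: blocked at collider C (neither it nor any descendant is in the conditioning set).
  P2: blocked at collider C (neither it nor any descendant is in the conditioning set).
  P3: blocked at fork node J ∈ conditioning set.
  P4: blocked at fork node J ∈ conditioning set.
  P5: blocked at fork node D ∈ conditioning set.
  P6: blocked at fork node D ∈ conditioning set.
{D, J} satisfies the backdoor criterion.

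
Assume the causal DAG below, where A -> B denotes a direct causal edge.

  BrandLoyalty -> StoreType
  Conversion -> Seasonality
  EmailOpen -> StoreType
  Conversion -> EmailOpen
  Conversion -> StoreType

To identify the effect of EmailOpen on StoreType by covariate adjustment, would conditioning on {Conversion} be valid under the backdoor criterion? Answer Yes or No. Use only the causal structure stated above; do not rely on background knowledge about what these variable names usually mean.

Yes

Backdoor paths from EmailOpen to StoreType (paths whose first edge points into EmailOpen):
  P1: EmailOpen <- Conversion -> StoreType
Condition 1 (no descendant of EmailOpen in the set): holds — descendants of EmailOpen are {StoreType}; none are in {Conversion}.
Condition 2 (every backdoor path blocked by {Conversion}):
  P1: blocked at fork node Conversion ∈ conditioning set.
{Conversion} satisfies the backdoor criterion.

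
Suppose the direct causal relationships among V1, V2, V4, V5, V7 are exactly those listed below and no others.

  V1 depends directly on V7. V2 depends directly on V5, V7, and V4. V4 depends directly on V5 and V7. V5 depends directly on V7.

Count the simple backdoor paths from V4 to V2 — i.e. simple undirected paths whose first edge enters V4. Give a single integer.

4

A backdoor path from V4 to V2 is any simple undirected path whose first edge points into V4 (i.e. leaves V4 via a parent).
Parents of V4: {V5, V7}.
Enumerating:
  P1: V4 <- V7 -> V5 -> V2
  P2: V4 <- V7 -> V2
  P3: V4 <- V5 <- V7 -> V2
  P4: V4 <- V5 -> V2
That exhausts the simple backdoor paths. Count: 4.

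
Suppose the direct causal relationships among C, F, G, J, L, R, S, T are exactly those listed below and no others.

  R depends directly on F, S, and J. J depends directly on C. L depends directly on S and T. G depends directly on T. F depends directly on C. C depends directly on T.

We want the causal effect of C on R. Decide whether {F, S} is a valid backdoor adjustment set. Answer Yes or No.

No

Backdoor paths from C to R (paths whose first edge points into C):
  P1: C <- T -> L <- S -> R
Condition 1 (no descendant of C in the set): FAILS — F is a descendant of C.
Condition 2 (every backdoor path blocked by {F, S}):
  P1: blocked at collider L (neither it nor any descendant is in the conditioning set).
{F, S} does not satisfy the backdoor criterion.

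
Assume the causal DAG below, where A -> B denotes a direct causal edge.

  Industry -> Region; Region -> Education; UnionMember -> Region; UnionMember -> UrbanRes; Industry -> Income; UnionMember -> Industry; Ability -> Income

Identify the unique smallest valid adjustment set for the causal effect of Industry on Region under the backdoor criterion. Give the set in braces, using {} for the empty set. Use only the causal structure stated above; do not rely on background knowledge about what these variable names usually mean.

Variables eligible for adjustment (non-descendants of Industry, excluding Industry and Region): {Ability, UnionMember, UrbanRes}.
Backdoor paths from Industry to Region:
  P1: Industry <- UnionMember -> Region
The empty set is not sufficient: P1 (Industry <- UnionMember -> Region) has no collider blocking it and no conditioned non-collider, so it is open.
Try {UnionMember}:
  P1: blocked at fork node UnionMember ∈ conditioning set.
{UnionMember} contains no descendant of Industry and blocks every backdoor path.
No other singleton works — e.g. {Ability} leaves P1 open — so {UnionMember} is the unique smallest valid adjustment set.

{UnionMember}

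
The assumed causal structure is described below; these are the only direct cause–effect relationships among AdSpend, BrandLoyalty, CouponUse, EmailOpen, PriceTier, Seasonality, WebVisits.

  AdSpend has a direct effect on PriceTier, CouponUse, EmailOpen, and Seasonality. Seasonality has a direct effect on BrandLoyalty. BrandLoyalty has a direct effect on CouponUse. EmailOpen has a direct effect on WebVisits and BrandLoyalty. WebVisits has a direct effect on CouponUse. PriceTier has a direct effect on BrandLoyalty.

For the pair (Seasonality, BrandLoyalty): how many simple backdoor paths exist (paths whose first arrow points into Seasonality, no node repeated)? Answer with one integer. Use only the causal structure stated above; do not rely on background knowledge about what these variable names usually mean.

A backdoor path from Seasonality to BrandLoyalty is any simple undirected path whose first edge points into Seasonality (i.e. leaves Seasonality via a parent).
Parents of Seasonality: {AdSpend}.
Enumerating:
  P1: Seasonality <- AdSpend -> EmailOpen -> WebVisits -> CouponUse <- BrandLoyalty
  P2: Seasonality <- AdSpend -> EmailOpen -> BrandLoyalty
  P3: Seasonality <- AdSpend -> PriceTier -> BrandLoyalty
  P4: Seasonality <- AdSpend -> CouponUse <- WebVisits <- EmailOpen -> BrandLoyalty
  P5: Seasonality <- AdSpend -> CouponUse <- BrandLoyalty
That exhausts the simple backdoor paths. Count: 5.

5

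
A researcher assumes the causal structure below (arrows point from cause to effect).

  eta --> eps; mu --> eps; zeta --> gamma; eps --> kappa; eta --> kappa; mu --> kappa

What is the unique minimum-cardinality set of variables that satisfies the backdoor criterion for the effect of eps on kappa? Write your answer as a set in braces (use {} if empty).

{eta, mu}

Variables eligible for adjustment (non-descendants of eps, excluding eps and kappa): {eta, gamma, mu, zeta}.
Backdoor paths from eps to kappa:
  P1: eps <- mu -> kappa
  P2: eps <- eta -> kappa
The empty set is not sufficient: P1 (eps <- mu -> kappa) has no collider blocking it and no conditioned non-collider, so it is open.
Try {eta, mu}:
  P1: blocked at fork node mu ∈ conditioning set.
  P2: blocked at fork node eta ∈ conditioning set.
{eta, mu} contains no descendant of eps and blocks every backdoor path.
Every element of {eta, mu} is needed (dropping eta leaves P2 open; dropping mu leaves P1 open), so no proper subset is valid.
Among all size-2 subsets of the eligible variables, only {eta, mu} blocks every backdoor path, so it is the unique smallest valid adjustment set.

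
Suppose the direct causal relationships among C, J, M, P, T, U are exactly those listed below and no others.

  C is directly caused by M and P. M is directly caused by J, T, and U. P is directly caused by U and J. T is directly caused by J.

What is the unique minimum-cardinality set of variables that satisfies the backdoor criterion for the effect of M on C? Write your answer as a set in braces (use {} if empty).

Variables eligible for adjustment (non-descendants of M, excluding M and C): {J, P, T, U}.
Backdoor paths from M to C:
  P1: M <- J -> P -> C
  P2: M <- T <- J -> P -> C
  P3: M <- U -> P -> C
The empty set is not sufficient: P1 (M <- J -> P -> C) has no collider blocking it and no conditioned non-collider, so it is open.
Try {P}:
  P1: blocked at chain node P ∈ conditioning set.
  P2: blocked at chain node P ∈ conditioning set.
  P3: blocked at chain node P ∈ conditioning set.
{P} contains no descendant of M and blocks every backdoor path.
No other singleton works — e.g. {J} leaves P3 open — so {P} is the unique smallest valid adjustment set.

{P}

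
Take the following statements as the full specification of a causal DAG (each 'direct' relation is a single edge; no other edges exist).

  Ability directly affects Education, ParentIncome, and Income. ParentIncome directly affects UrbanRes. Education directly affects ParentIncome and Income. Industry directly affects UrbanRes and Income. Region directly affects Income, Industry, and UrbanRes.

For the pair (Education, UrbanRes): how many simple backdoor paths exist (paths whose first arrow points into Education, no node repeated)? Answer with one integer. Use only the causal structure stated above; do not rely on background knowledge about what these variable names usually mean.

5

A backdoor path from Education to UrbanRes is any simple undirected path whose first edge points into Education (i.e. leaves Education via a parent).
Parents of Education: {Ability}.
Enumerating:
  P1: Education <- Ability -> Income <- Region -> Industry -> UrbanRes
  P2: Education <- Ability -> Income <- Region -> UrbanRes
  P3: Education <- Ability -> Income <- Industry <- Region -> UrbanRes
  P4: Education <- Ability -> Income <- Industry -> UrbanRes
  P5: Education <- Ability -> ParentIncome -> UrbanRes
That exhausts the simple backdoor paths. Count: 5.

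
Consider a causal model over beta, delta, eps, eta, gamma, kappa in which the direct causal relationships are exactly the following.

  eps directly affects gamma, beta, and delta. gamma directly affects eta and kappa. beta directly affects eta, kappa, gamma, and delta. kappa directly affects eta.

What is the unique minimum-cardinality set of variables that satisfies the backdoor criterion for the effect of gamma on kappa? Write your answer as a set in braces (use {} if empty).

{beta}

Variables eligible for adjustment (non-descendants of gamma, excluding gamma and kappa): {beta, delta, eps}.
Backdoor paths from gamma to kappa:
  P1: gamma <- eps -> beta -> kappa
  P2: gamma <- eps -> beta -> eta <- kappa
  P3: gamma <- eps -> delta <- beta -> kappa
  P4: gamma <- eps -> delta <- beta -> eta <- kappa
  P5: gamma <- beta -> kappa
  P6: gamma <- beta -> eta <- kappa
The empty set is not sufficient: P1 (gamma <- eps -> beta -> kappa) has no collider blocking it and no conditioned non-collider, so it is open.
Try {beta}:
  P1: blocked at chain node beta ∈ conditioning set.
  P2: blocked at chain node beta ∈ conditioning set.
  P3: blocked at collider delta (neither it nor any descendant is in the conditioning set).
  P4: blocked at collider delta (neither it nor any descendant is in the conditioning set).
  P5: blocked at fork node beta ∈ conditioning set.
  P6: blocked at fork node beta ∈ conditioning set.
{beta} contains no descendant of gamma and blocks every backdoor path.
No other singleton works — e.g. {eps} leaves P5 open — so {beta} is the unique smallest valid adjustment set.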